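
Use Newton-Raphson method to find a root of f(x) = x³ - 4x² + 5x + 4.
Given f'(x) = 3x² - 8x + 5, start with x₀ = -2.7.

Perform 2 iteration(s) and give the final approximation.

f(x) = x³ - 4x² + 5x + 4
f'(x) = 3x² - 8x + 5
x₀ = -2.7

Newton-Raphson formula: x_{n+1} = x_n - f(x_n)/f'(x_n)

Iteration 1:
  f(-2.700000) = -58.343000
  f'(-2.700000) = 48.470000
  x_1 = -2.700000 - (-58.343000)/48.470000 = -1.496307
Iteration 2:
  f(-1.496307) = -15.787407
  f'(-1.496307) = 23.687260
  x_2 = -1.496307 - (-15.787407)/23.687260 = -0.829813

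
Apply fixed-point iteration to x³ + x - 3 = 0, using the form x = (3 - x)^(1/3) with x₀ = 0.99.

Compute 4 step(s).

Equation: x³ + x - 3 = 0
Fixed-point form: x = (3 - x)^(1/3)
x₀ = 0.99

x_1 = g(0.990000) = 1.262017
x_2 = g(1.262017) = 1.202306
x_3 = g(1.202306) = 1.215921
x_4 = g(1.215921) = 1.212843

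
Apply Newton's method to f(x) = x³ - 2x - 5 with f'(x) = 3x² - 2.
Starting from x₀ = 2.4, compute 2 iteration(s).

f(x) = x³ - 2x - 5
f'(x) = 3x² - 2
x₀ = 2.4

Newton-Raphson formula: x_{n+1} = x_n - f(x_n)/f'(x_n)

Iteration 1:
  f(2.400000) = 4.024000
  f'(2.400000) = 15.280000
  x_1 = 2.400000 - 4.024000/15.280000 = 2.136649
Iteration 2:
  f(2.136649) = 0.481082
  f'(2.136649) = 11.695810
  x_2 = 2.136649 - 0.481082/11.695810 = 2.095516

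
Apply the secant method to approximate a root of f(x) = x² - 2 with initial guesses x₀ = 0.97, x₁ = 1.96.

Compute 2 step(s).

f(x) = x² - 2
x₀ = 0.97, x₁ = 1.96

Secant formula: x_{n+1} = x_n - f(x_n)(x_n - x_{n-1})/(f(x_n) - f(x_{n-1}))

Iteration 1:
  f(0.970000) = -1.059100
  f(1.960000) = 1.841600
  x_2 = 1.960000 - 1.841600×(1.960000 - 0.970000)/(1.841600 - (-1.059100))
       = 1.331468
Iteration 2:
  f(1.960000) = 1.841600
  f(1.331468) = -0.227194
  x_3 = 1.331468 - (-0.227194)×(1.331468 - 1.960000)/(-0.227194 - 1.841600)
       = 1.400493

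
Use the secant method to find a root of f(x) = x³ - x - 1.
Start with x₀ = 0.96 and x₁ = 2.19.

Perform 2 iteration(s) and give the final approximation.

f(x) = x³ - x - 1
x₀ = 0.96, x₁ = 2.19

Secant formula: x_{n+1} = x_n - f(x_n)(x_n - x_{n-1})/(f(x_n) - f(x_{n-1}))

Iteration 1:
  f(0.960000) = -1.075264
  f(2.190000) = 7.313459
  x_2 = 2.190000 - 7.313459×(2.190000 - 0.960000)/(7.313459 - (-1.075264))
       = 1.117661
Iteration 2:
  f(2.190000) = 7.313459
  f(1.117661) = -0.721517
  x_3 = 1.117661 - (-0.721517)×(1.117661 - 2.190000)/(-0.721517 - 7.313459)
       = 1.213954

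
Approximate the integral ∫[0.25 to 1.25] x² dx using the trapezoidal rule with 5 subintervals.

f(x) = x²
a = 0.25, b = 1.25, n = 5
h = (b - a)/n = 0.200000

Trapezoidal rule: (h/2)[f(x₀) + 2f(x₁) + 2f(x₂) + ... + f(xₙ)]

x_0 = 0.2500, f(x_0) = 0.062500, coefficient = 1
x_1 = 0.4500, f(x_1) = 0.202500, coefficient = 2
x_2 = 0.6500, f(x_2) = 0.422500, coefficient = 2
x_3 = 0.8500, f(x_3) = 0.722500, coefficient = 2
x_4 = 1.0500, f(x_4) = 1.102500, coefficient = 2
x_5 = 1.2500, f(x_5) = 1.562500, coefficient = 1

I ≈ (0.200000/2) × 6.525000 = 0.652500
Exact value: 0.645833
Error: 0.006667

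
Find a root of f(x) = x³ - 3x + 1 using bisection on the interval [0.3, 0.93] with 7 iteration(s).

f(x) = x³ - 3x + 1
Initial interval: [0.3, 0.93]

Iteration 1:
  c_1 = (0.300000 + 0.930000)/2 = 0.615000
  f(c_1) = f(0.615000) = -0.612392
  f(a) × f(c) < 0, new interval: [0.300000, 0.615000]
Iteration 2:
  c_2 = (0.300000 + 0.615000)/2 = 0.457500
  f(c_2) = f(0.457500) = -0.276742
  f(a) × f(c) < 0, new interval: [0.300000, 0.457500]
Iteration 3:
  c_3 = (0.300000 + 0.457500)/2 = 0.378750
  f(c_3) = f(0.378750) = -0.081918
  f(a) × f(c) < 0, new interval: [0.300000, 0.378750]
Iteration 4:
  c_4 = (0.300000 + 0.378750)/2 = 0.339375
  f(c_4) = f(0.339375) = 0.020963
  f(a) × f(c) ≥ 0, new interval: [0.339375, 0.378750]
Iteration 5:
  c_5 = (0.339375 + 0.378750)/2 = 0.359063
  f(c_5) = f(0.359063) = -0.030895
  f(a) × f(c) < 0, new interval: [0.339375, 0.359063]
Iteration 6:
  c_6 = (0.339375 + 0.359063)/2 = 0.349219
  f(c_6) = f(0.349219) = -0.005068
  f(a) × f(c) < 0, new interval: [0.339375, 0.349219]
Iteration 7:
  c_7 = (0.339375 + 0.349219)/2 = 0.344297
  f(c_7) = f(0.344297) = 0.007922
  f(a) × f(c) ≥ 0, new interval: [0.344297, 0.349219]

After 7 iteration(s), the approximation is c_7 = 0.344297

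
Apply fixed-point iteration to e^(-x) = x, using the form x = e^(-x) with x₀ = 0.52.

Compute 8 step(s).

Equation: e^(-x) = x
Fixed-point form: x = e^(-x)
x₀ = 0.52

x_1 = g(0.520000) = 0.594521
x_2 = g(0.594521) = 0.551827
x_3 = g(0.551827) = 0.575897
x_4 = g(0.575897) = 0.562201
x_5 = g(0.562201) = 0.569953
x_6 = g(0.569953) = 0.565552
x_7 = g(0.565552) = 0.568047
x_8 = g(0.568047) = 0.566631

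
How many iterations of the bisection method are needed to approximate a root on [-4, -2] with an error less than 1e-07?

We need (b-a)/2^n ≤ 1e-07
(-2 - (-4))/2^n ≤ 1e-07
2/2^n ≤ 1e-07
2^n ≥ 20000000
n ≥ log₂(20000000) = 24.25
n ≥ 25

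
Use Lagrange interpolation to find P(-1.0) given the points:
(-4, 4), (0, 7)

Lagrange interpolation formula:
P(x) = Σ yᵢ × Lᵢ(x)
where Lᵢ(x) = Π_{j≠i} (x - xⱼ)/(xᵢ - xⱼ)

L_0(-1.0) = (-1.0 - 0)/(-4 - 0) = 0.250000
L_1(-1.0) = (-1.0 - (-4))/(0 - (-4)) = 0.750000

P(-1.0) = 4×L_0(-1.0) + 7×L_1(-1.0)
P(-1.0) = 6.250000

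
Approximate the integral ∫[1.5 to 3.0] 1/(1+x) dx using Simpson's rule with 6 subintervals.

f(x) = 1/(1+x)
a = 1.5, b = 3.0, n = 6
h = (b - a)/n = 0.250000

Simpson's rule: (h/3)[f(x₀) + 4f(x₁) + 2f(x₂) + ... + f(xₙ)]

x_0 = 1.5000, f(x_0) = 0.400000, coefficient = 1
x_1 = 1.7500, f(x_1) = 0.363636, coefficient = 4
x_2 = 2.0000, f(x_2) = 0.333333, coefficient = 2
x_3 = 2.2500, f(x_3) = 0.307692, coefficient = 4
x_4 = 2.5000, f(x_4) = 0.285714, coefficient = 2
x_5 = 2.7500, f(x_5) = 0.266667, coefficient = 4
x_6 = 3.0000, f(x_6) = 0.250000, coefficient = 1

I ≈ (0.250000/3) × 5.640077 = 0.470006
Exact value: 0.470004
Error: 0.000003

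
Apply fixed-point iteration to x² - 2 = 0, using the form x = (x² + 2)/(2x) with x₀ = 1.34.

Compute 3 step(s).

Equation: x² - 2 = 0
Fixed-point form: x = (x² + 2)/(2x)
x₀ = 1.34

x_1 = g(1.340000) = 1.416269
x_2 = g(1.416269) = 1.414215
x_3 = g(1.414215) = 1.414214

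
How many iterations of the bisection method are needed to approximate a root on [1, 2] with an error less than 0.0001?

We need (b-a)/2^n ≤ 0.0001
(2 - 1)/2^n ≤ 0.0001
1/2^n ≤ 0.0001
2^n ≥ 10000
n ≥ log₂(10000) = 13.29
n ≥ 14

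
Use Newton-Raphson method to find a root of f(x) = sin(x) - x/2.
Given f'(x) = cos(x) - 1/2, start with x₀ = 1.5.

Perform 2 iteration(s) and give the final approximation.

f(x) = sin(x) - x/2
f'(x) = cos(x) - 1/2
x₀ = 1.5

Newton-Raphson formula: x_{n+1} = x_n - f(x_n)/f'(x_n)

Iteration 1:
  f(1.500000) = 0.247495
  f'(1.500000) = -0.429263
  x_1 = 1.500000 - 0.247495/(-0.429263) = 2.076558
Iteration 2:
  f(2.076558) = -0.163473
  f'(2.076558) = -0.984474
  x_2 = 2.076558 - (-0.163473)/(-0.984474) = 1.910507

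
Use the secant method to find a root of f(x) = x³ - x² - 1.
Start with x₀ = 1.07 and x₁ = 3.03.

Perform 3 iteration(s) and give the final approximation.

f(x) = x³ - x² - 1
x₀ = 1.07, x₁ = 3.03

Secant formula: x_{n+1} = x_n - f(x_n)(x_n - x_{n-1})/(f(x_n) - f(x_{n-1}))

Iteration 1:
  f(1.070000) = -0.919857
  f(3.030000) = 17.637227
  x_2 = 3.030000 - 17.637227×(3.030000 - 1.070000)/(17.637227 - (-0.919857))
       = 1.167155
Iteration 2:
  f(3.030000) = 17.637227
  f(1.167155) = -0.772292
  x_3 = 1.167155 - (-0.772292)×(1.167155 - 3.030000)/(-0.772292 - 17.637227)
       = 1.245303
Iteration 3:
  f(1.167155) = -0.772292
  f(1.245303) = -0.619589
  x_4 = 1.245303 - (-0.619589)×(1.245303 - 1.167155)/(-0.619589 - (-0.772292))
       = 1.562385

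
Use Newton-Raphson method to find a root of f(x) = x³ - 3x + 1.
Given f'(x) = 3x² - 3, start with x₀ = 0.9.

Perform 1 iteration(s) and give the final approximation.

f(x) = x³ - 3x + 1
f'(x) = 3x² - 3
x₀ = 0.9

Newton-Raphson formula: x_{n+1} = x_n - f(x_n)/f'(x_n)

Iteration 1:
  f(0.900000) = -0.971000
  f'(0.900000) = -0.570000
  x_1 = 0.900000 - (-0.971000)/(-0.570000) = -0.803509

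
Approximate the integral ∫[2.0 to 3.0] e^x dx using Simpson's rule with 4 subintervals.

f(x) = e^x
a = 2.0, b = 3.0, n = 4
h = (b - a)/n = 0.250000

Simpson's rule: (h/3)[f(x₀) + 4f(x₁) + 2f(x₂) + ... + f(xₙ)]

x_0 = 2.0000, f(x_0) = 7.389056, coefficient = 1
x_1 = 2.2500, f(x_1) = 9.487736, coefficient = 4
x_2 = 2.5000, f(x_2) = 12.182494, coefficient = 2
x_3 = 2.7500, f(x_3) = 15.642632, coefficient = 4
x_4 = 3.0000, f(x_4) = 20.085537, coefficient = 1

I ≈ (0.250000/3) × 152.361052 = 12.696754
Exact value: 12.696481
Error: 0.000273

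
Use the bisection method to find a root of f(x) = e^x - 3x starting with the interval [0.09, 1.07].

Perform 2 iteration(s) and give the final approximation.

f(x) = e^x - 3x
Initial interval: [0.09, 1.07]

Iteration 1:
  c_1 = (0.090000 + 1.070000)/2 = 0.580000
  f(c_1) = f(0.580000) = 0.046038
  f(a) × f(c) ≥ 0, new interval: [0.580000, 1.070000]
Iteration 2:
  c_2 = (0.580000 + 1.070000)/2 = 0.825000
  f(c_2) = f(0.825000) = -0.193119
  f(a) × f(c) < 0, new interval: [0.580000, 0.825000]

After 2 iteration(s), the approximation is c_2 = 0.825000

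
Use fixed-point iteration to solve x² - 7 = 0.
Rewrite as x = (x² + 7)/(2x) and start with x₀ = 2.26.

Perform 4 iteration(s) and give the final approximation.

Equation: x² - 7 = 0
Fixed-point form: x = (x² + 7)/(2x)
x₀ = 2.26

x_1 = g(2.260000) = 2.678673
x_2 = g(2.678673) = 2.645954
x_3 = g(2.645954) = 2.645751
x_4 = g(2.645751) = 2.645751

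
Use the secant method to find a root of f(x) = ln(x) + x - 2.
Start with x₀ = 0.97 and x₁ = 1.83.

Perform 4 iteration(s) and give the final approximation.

f(x) = ln(x) + x - 2
x₀ = 0.97, x₁ = 1.83

Secant formula: x_{n+1} = x_n - f(x_n)(x_n - x_{n-1})/(f(x_n) - f(x_{n-1}))

Iteration 1:
  f(0.970000) = -1.060459
  f(1.830000) = 0.434316
  x_2 = 1.830000 - 0.434316×(1.830000 - 0.970000)/(0.434316 - (-1.060459))
       = 1.580122
Iteration 2:
  f(1.830000) = 0.434316
  f(1.580122) = 0.037624
  x_3 = 1.580122 - 0.037624×(1.580122 - 1.830000)/(0.037624 - 0.434316)
       = 1.556422
Iteration 3:
  f(1.580122) = 0.037624
  f(1.556422) = -0.001188
  x_4 = 1.556422 - (-0.001188)×(1.556422 - 1.580122)/(-0.001188 - 0.037624)
       = 1.557148
Iteration 4:
  f(1.556422) = -0.001188
  f(1.557148) = 0.000003
  x_5 = 1.557148 - 0.000003×(1.557148 - 1.556422)/(0.000003 - (-0.001188))
       = 1.557146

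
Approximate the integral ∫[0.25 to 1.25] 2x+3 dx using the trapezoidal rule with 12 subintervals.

f(x) = 2x+3
a = 0.25, b = 1.25, n = 12
h = (b - a)/n = 0.083333

Trapezoidal rule: (h/2)[f(x₀) + 2f(x₁) + 2f(x₂) + ... + f(xₙ)]

x_0 = 0.2500, f(x_0) = 3.500000, coefficient = 1
x_1 = 0.3333, f(x_1) = 3.666667, coefficient = 2
x_2 = 0.4167, f(x_2) = 3.833333, coefficient = 2
x_3 = 0.5000, f(x_3) = 4.000000, coefficient = 2
x_4 = 0.5833, f(x_4) = 4.166667, coefficient = 2
x_5 = 0.6667, f(x_5) = 4.333333, coefficient = 2
x_6 = 0.7500, f(x_6) = 4.500000, coefficient = 2
x_7 = 0.8333, f(x_7) = 4.666667, coefficient = 2
x_8 = 0.9167, f(x_8) = 4.833333, coefficient = 2
x_9 = 1.0000, f(x_9) = 5.000000, coefficient = 2
x_10 = 1.0833, f(x_10) = 5.166667, coefficient = 2
x_11 = 1.1667, f(x_11) = 5.333333, coefficient = 2
x_12 = 1.2500, f(x_12) = 5.500000, coefficient = 1

I ≈ (0.083333/2) × 108.000000 = 4.500000
Exact value: 4.500000
Error: 0.000000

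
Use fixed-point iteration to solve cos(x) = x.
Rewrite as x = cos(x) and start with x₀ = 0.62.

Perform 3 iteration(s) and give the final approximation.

Equation: cos(x) = x
Fixed-point form: x = cos(x)
x₀ = 0.62

x_1 = g(0.620000) = 0.813878
x_2 = g(0.813878) = 0.686684
x_3 = g(0.686684) = 0.773352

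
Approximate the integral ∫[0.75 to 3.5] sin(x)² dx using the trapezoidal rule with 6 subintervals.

f(x) = sin(x)²
a = 0.75, b = 3.5, n = 6
h = (b - a)/n = 0.458333

Trapezoidal rule: (h/2)[f(x₀) + 2f(x₁) + 2f(x₂) + ... + f(xₙ)]

x_0 = 0.7500, f(x_0) = 0.464631, coefficient = 1
x_1 = 1.2083, f(x_1) = 0.874274, coefficient = 2
x_2 = 1.6667, f(x_2) = 0.990837, coefficient = 2
x_3 = 2.1250, f(x_3) = 0.723044, coefficient = 2
x_4 = 2.5833, f(x_4) = 0.280593, coefficient = 2
x_5 = 3.0417, f(x_5) = 0.009952, coefficient = 2
x_6 = 3.5000, f(x_6) = 0.123049, coefficient = 1

I ≈ (0.458333/2) × 6.345081 = 1.454081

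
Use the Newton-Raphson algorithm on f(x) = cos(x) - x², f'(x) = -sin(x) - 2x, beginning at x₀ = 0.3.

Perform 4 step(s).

f(x) = cos(x) - x²
f'(x) = -sin(x) - 2x
x₀ = 0.3

Newton-Raphson formula: x_{n+1} = x_n - f(x_n)/f'(x_n)

Iteration 1:
  f(0.300000) = 0.865336
  f'(0.300000) = -0.895520
  x_1 = 0.300000 - 0.865336/(-0.895520) = 1.266295
Iteration 2:
  f(1.266295) = -1.303685
  f'(1.266295) = -3.486586
  x_2 = 1.266295 - (-1.303685)/(-3.486586) = 0.892380
Iteration 3:
  f(0.892380) = -0.168782
  f'(0.892380) = -2.563329
  x_3 = 0.892380 - (-0.168782)/(-2.563329) = 0.826535
Iteration 4:
  f(0.826535) = -0.005733
  f'(0.826535) = -2.388660
  x_4 = 0.826535 - (-0.005733)/(-2.388660) = 0.824136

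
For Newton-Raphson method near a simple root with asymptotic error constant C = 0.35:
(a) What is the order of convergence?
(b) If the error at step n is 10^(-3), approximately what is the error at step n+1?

(a) Newton-Raphson has quadratic (order 2) convergence near simple roots.
    This means |e_{n+1}| ≈ C|e_n|².

(b) With |e_n| = 10^(-3) and C = 0.35:
    |e_{n+1}| ≈ 0.35 × (10^(-3))² = 0.35 × 10^(-6)

(a) 2 (quadratic); (b) |e_{n+1}| ≈ 3.500e-07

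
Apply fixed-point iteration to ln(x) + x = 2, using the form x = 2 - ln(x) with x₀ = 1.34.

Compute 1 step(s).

Equation: ln(x) + x = 2
Fixed-point form: x = 2 - ln(x)
x₀ = 1.34

x_1 = g(1.340000) = 1.707330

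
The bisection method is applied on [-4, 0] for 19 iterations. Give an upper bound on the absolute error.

Bisection error bound: |error| ≤ (b-a)/2^n
|error| ≤ (0 - (-4))/2^19 = 4/2^19
|error| ≤ 0.0000076294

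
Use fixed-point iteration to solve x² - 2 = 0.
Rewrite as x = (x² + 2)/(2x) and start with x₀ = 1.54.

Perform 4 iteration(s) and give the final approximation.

Equation: x² - 2 = 0
Fixed-point form: x = (x² + 2)/(2x)
x₀ = 1.54

x_1 = g(1.540000) = 1.419351
x_2 = g(1.419351) = 1.414223
x_3 = g(1.414223) = 1.414214
x_4 = g(1.414214) = 1.414214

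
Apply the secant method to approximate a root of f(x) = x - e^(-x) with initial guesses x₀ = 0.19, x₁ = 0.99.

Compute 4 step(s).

f(x) = x - e^(-x)
x₀ = 0.19, x₁ = 0.99

Secant formula: x_{n+1} = x_n - f(x_n)(x_n - x_{n-1})/(f(x_n) - f(x_{n-1}))

Iteration 1:
  f(0.190000) = -0.636959
  f(0.990000) = 0.618423
  x_2 = 0.990000 - 0.618423×(0.990000 - 0.190000)/(0.618423 - (-0.636959))
       = 0.595906
Iteration 2:
  f(0.990000) = 0.618423
  f(0.595906) = 0.044843
  x_3 = 0.595906 - 0.044843×(0.595906 - 0.990000)/(0.044843 - 0.618423)
       = 0.565095
Iteration 3:
  f(0.595906) = 0.044843
  f(0.565095) = -0.003210
  x_4 = 0.565095 - (-0.003210)×(0.565095 - 0.595906)/(-0.003210 - 0.044843)
       = 0.567154
Iteration 4:
  f(0.565095) = -0.003210
  f(0.567154) = 0.000017
  x_5 = 0.567154 - 0.000017×(0.567154 - 0.565095)/(0.000017 - (-0.003210))
       = 0.567143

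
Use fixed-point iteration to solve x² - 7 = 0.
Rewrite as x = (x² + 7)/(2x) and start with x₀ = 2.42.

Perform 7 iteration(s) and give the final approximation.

Equation: x² - 7 = 0
Fixed-point form: x = (x² + 7)/(2x)
x₀ = 2.42

x_1 = g(2.420000) = 2.656281
x_2 = g(2.656281) = 2.645772
x_3 = g(2.645772) = 2.645751
x_4 = g(2.645751) = 2.645751
x_5 = g(2.645751) = 2.645751
x_6 = g(2.645751) = 2.645751
x_7 = g(2.645751) = 2.645751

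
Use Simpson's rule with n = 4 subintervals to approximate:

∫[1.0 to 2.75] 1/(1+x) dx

f(x) = 1/(1+x)
a = 1.0, b = 2.75, n = 4
h = (b - a)/n = 0.437500

Simpson's rule: (h/3)[f(x₀) + 4f(x₁) + 2f(x₂) + ... + f(xₙ)]

x_0 = 1.0000, f(x_0) = 0.500000, coefficient = 1
x_1 = 1.4375, f(x_1) = 0.410256, coefficient = 4
x_2 = 1.8750, f(x_2) = 0.347826, coefficient = 2
x_3 = 2.3125, f(x_3) = 0.301887, coefficient = 4
x_4 = 2.7500, f(x_4) = 0.266667, coefficient = 1

I ≈ (0.437500/3) × 4.310892 = 0.628672
Exact value: 0.628609
Error: 0.000063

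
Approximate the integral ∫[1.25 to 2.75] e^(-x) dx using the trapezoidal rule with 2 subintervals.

f(x) = e^(-x)
a = 1.25, b = 2.75, n = 2
h = (b - a)/n = 0.750000

Trapezoidal rule: (h/2)[f(x₀) + 2f(x₁) + 2f(x₂) + ... + f(xₙ)]

x_0 = 1.2500, f(x_0) = 0.286505, coefficient = 1
x_1 = 2.0000, f(x_1) = 0.135335, coefficient = 2
x_2 = 2.7500, f(x_2) = 0.063928, coefficient = 1

I ≈ (0.750000/2) × 0.621103 = 0.232914
Exact value: 0.222577
Error: 0.010337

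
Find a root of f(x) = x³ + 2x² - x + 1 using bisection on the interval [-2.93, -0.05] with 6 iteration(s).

f(x) = x³ + 2x² - x + 1
Initial interval: [-2.93, -0.05]

Iteration 1:
  c_1 = (-2.930000 + (-0.050000))/2 = -1.490000
  f(c_1) = f(-1.490000) = 3.622251
  f(a) × f(c) < 0, new interval: [-2.930000, -1.490000]
Iteration 2:
  c_2 = (-2.930000 + (-1.490000))/2 = -2.210000
  f(c_2) = f(-2.210000) = 2.184339
  f(a) × f(c) < 0, new interval: [-2.930000, -2.210000]
Iteration 3:
  c_3 = (-2.930000 + (-2.210000))/2 = -2.570000
  f(c_3) = f(-2.570000) = -0.194793
  f(a) × f(c) ≥ 0, new interval: [-2.570000, -2.210000]
Iteration 4:
  c_4 = (-2.570000 + (-2.210000))/2 = -2.390000
  f(c_4) = f(-2.390000) = 1.162281
  f(a) × f(c) < 0, new interval: [-2.570000, -2.390000]
Iteration 5:
  c_5 = (-2.570000 + (-2.390000))/2 = -2.480000
  f(c_5) = f(-2.480000) = 0.527808
  f(a) × f(c) < 0, new interval: [-2.570000, -2.480000]
Iteration 6:
  c_6 = (-2.570000 + (-2.480000))/2 = -2.525000
  f(c_6) = f(-2.525000) = 0.177797
  f(a) × f(c) < 0, new interval: [-2.570000, -2.525000]

After 6 iteration(s), the approximation is c_6 = -2.525000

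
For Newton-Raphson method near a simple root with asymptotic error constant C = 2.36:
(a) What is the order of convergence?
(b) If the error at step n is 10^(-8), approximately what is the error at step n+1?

(a) Newton-Raphson has quadratic (order 2) convergence near simple roots.
    This means |e_{n+1}| ≈ C|e_n|².

(b) With |e_n| = 10^(-8) and C = 2.36:
    |e_{n+1}| ≈ 2.36 × (10^(-8))² = 2.36 × 10^(-16)

(a) 2 (quadratic); (b) |e_{n+1}| ≈ 2.360e-16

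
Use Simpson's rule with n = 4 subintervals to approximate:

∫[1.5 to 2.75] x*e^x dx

f(x) = x*e^x
a = 1.5, b = 2.75, n = 4
h = (b - a)/n = 0.312500

Simpson's rule: (h/3)[f(x₀) + 4f(x₁) + 2f(x₂) + ... + f(xₙ)]

x_0 = 1.5000, f(x_0) = 6.722534, coefficient = 1
x_1 = 1.8125, f(x_1) = 11.102909, coefficient = 4
x_2 = 2.1250, f(x_2) = 17.792407, coefficient = 2
x_3 = 2.4375, f(x_3) = 27.895710, coefficient = 4
x_4 = 2.7500, f(x_4) = 43.017238, coefficient = 1

I ≈ (0.312500/3) × 241.319061 = 25.137402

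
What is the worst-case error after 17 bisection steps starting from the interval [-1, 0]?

Bisection error bound: |error| ≤ (b-a)/2^n
|error| ≤ (0 - (-1))/2^17 = 1/2^17
|error| ≤ 0.0000076294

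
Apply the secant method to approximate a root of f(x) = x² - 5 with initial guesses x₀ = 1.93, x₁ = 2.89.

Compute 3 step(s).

f(x) = x² - 5
x₀ = 1.93, x₁ = 2.89

Secant formula: x_{n+1} = x_n - f(x_n)(x_n - x_{n-1})/(f(x_n) - f(x_{n-1}))

Iteration 1:
  f(1.930000) = -1.275100
  f(2.890000) = 3.352100
  x_2 = 2.890000 - 3.352100×(2.890000 - 1.930000)/(3.352100 - (-1.275100))
       = 2.194544
Iteration 2:
  f(2.890000) = 3.352100
  f(2.194544) = -0.183979
  x_3 = 2.194544 - (-0.183979)×(2.194544 - 2.890000)/(-0.183979 - 3.352100)
       = 2.230727
Iteration 3:
  f(2.194544) = -0.183979
  f(2.230727) = -0.023855
  x_4 = 2.230727 - (-0.023855)×(2.230727 - 2.194544)/(-0.023855 - (-0.183979))
       = 2.236118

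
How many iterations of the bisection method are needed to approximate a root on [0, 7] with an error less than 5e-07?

We need (b-a)/2^n ≤ 5e-07
(7 - 0)/2^n ≤ 5e-07
7/2^n ≤ 5e-07
2^n ≥ 14000000
n ≥ log₂(14000000) = 23.74
n ≥ 24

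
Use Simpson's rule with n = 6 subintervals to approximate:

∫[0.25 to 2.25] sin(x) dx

f(x) = sin(x)
a = 0.25, b = 2.25, n = 6
h = (b - a)/n = 0.333333

Simpson's rule: (h/3)[f(x₀) + 4f(x₁) + 2f(x₂) + ... + f(xₙ)]

x_0 = 0.2500, f(x_0) = 0.247404, coefficient = 1
x_1 = 0.5833, f(x_1) = 0.550809, coefficient = 4
x_2 = 0.9167, f(x_2) = 0.793578, coefficient = 2
x_3 = 1.2500, f(x_3) = 0.948985, coefficient = 4
x_4 = 1.5833, f(x_4) = 0.999921, coefficient = 2
x_5 = 1.9167, f(x_5) = 0.940781, coefficient = 4
x_6 = 2.2500, f(x_6) = 0.778073, coefficient = 1

I ≈ (0.333333/3) × 14.374773 = 1.597197
Exact value: 1.597086
Error: 0.000111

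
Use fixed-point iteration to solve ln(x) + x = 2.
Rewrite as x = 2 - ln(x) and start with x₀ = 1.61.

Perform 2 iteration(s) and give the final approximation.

Equation: ln(x) + x = 2
Fixed-point form: x = 2 - ln(x)
x₀ = 1.61

x_1 = g(1.610000) = 1.523766
x_2 = g(1.523766) = 1.578815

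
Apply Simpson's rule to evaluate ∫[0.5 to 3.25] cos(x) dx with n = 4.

f(x) = cos(x)
a = 0.5, b = 3.25, n = 4
h = (b - a)/n = 0.687500

Simpson's rule: (h/3)[f(x₀) + 4f(x₁) + 2f(x₂) + ... + f(xₙ)]

x_0 = 0.5000, f(x_0) = 0.877583, coefficient = 1
x_1 = 1.1875, f(x_1) = 0.373980, coefficient = 4
x_2 = 1.8750, f(x_2) = -0.299534, coefficient = 2
x_3 = 2.5625, f(x_3) = -0.836960, coefficient = 4
x_4 = 3.2500, f(x_4) = -0.994130, coefficient = 1

I ≈ (0.687500/3) × -2.567534 = -0.588393
Exact value: -0.587621
Error: 0.000772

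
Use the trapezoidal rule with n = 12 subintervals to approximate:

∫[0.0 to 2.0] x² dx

f(x) = x²
a = 0.0, b = 2.0, n = 12
h = (b - a)/n = 0.166667

Trapezoidal rule: (h/2)[f(x₀) + 2f(x₁) + 2f(x₂) + ... + f(xₙ)]

x_0 = 0.0000, f(x_0) = 0.000000, coefficient = 1
x_1 = 0.1667, f(x_1) = 0.027778, coefficient = 2
x_2 = 0.3333, f(x_2) = 0.111111, coefficient = 2
x_3 = 0.5000, f(x_3) = 0.250000, coefficient = 2
x_4 = 0.6667, f(x_4) = 0.444444, coefficient = 2
x_5 = 0.8333, f(x_5) = 0.694444, coefficient = 2
x_6 = 1.0000, f(x_6) = 1.000000, coefficient = 2
x_7 = 1.1667, f(x_7) = 1.361111, coefficient = 2
x_8 = 1.3333, f(x_8) = 1.777778, coefficient = 2
x_9 = 1.5000, f(x_9) = 2.250000, coefficient = 2
x_10 = 1.6667, f(x_10) = 2.777778, coefficient = 2
x_11 = 1.8333, f(x_11) = 3.361111, coefficient = 2
x_12 = 2.0000, f(x_12) = 4.000000, coefficient = 1

I ≈ (0.166667/2) × 32.111111 = 2.675926
Exact value: 2.666667
Error: 0.009259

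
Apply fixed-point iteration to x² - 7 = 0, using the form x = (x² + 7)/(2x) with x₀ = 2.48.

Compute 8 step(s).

Equation: x² - 7 = 0
Fixed-point form: x = (x² + 7)/(2x)
x₀ = 2.48

x_1 = g(2.480000) = 2.651290
x_2 = g(2.651290) = 2.645757
x_3 = g(2.645757) = 2.645751
x_4 = g(2.645751) = 2.645751
x_5 = g(2.645751) = 2.645751
x_6 = g(2.645751) = 2.645751
x_7 = g(2.645751) = 2.645751
x_8 = g(2.645751) = 2.645751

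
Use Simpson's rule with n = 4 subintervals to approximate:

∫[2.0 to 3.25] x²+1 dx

f(x) = x²+1
a = 2.0, b = 3.25, n = 4
h = (b - a)/n = 0.312500

Simpson's rule: (h/3)[f(x₀) + 4f(x₁) + 2f(x₂) + ... + f(xₙ)]

x_0 = 2.0000, f(x_0) = 5.000000, coefficient = 1
x_1 = 2.3125, f(x_1) = 6.347656, coefficient = 4
x_2 = 2.6250, f(x_2) = 7.890625, coefficient = 2
x_3 = 2.9375, f(x_3) = 9.628906, coefficient = 4
x_4 = 3.2500, f(x_4) = 11.562500, coefficient = 1

I ≈ (0.312500/3) × 96.250000 = 10.026042
Exact value: 10.026042
Error: 0.000000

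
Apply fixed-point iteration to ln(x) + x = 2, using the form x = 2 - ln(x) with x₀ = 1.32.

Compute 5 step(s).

Equation: ln(x) + x = 2
Fixed-point form: x = 2 - ln(x)
x₀ = 1.32

x_1 = g(1.320000) = 1.722368
x_2 = g(1.722368) = 1.456300
x_3 = g(1.456300) = 1.624101
x_4 = g(1.624101) = 1.515045
x_5 = g(1.515045) = 1.584555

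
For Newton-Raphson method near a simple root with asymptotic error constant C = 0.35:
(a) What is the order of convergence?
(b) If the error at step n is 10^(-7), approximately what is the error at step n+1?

(a) Newton-Raphson has quadratic (order 2) convergence near simple roots.
    This means |e_{n+1}| ≈ C|e_n|².

(b) With |e_n| = 10^(-7) and C = 0.35:
    |e_{n+1}| ≈ 0.35 × (10^(-7))² = 0.35 × 10^(-14)

(a) 2 (quadratic); (b) |e_{n+1}| ≈ 3.500e-15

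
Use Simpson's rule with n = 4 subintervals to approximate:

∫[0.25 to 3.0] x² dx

f(x) = x²
a = 0.25, b = 3.0, n = 4
h = (b - a)/n = 0.687500

Simpson's rule: (h/3)[f(x₀) + 4f(x₁) + 2f(x₂) + ... + f(xₙ)]

x_0 = 0.2500, f(x_0) = 0.062500, coefficient = 1
x_1 = 0.9375, f(x_1) = 0.878906, coefficient = 4
x_2 = 1.6250, f(x_2) = 2.640625, coefficient = 2
x_3 = 2.3125, f(x_3) = 5.347656, coefficient = 4
x_4 = 3.0000, f(x_4) = 9.000000, coefficient = 1

I ≈ (0.687500/3) × 39.250000 = 8.994792
Exact value: 8.994792
Error: 0.000000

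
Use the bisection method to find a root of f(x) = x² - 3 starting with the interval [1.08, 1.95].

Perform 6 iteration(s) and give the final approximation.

f(x) = x² - 3
Initial interval: [1.08, 1.95]

Iteration 1:
  c_1 = (1.080000 + 1.950000)/2 = 1.515000
  f(c_1) = f(1.515000) = -0.704775
  f(a) × f(c) ≥ 0, new interval: [1.515000, 1.950000]
Iteration 2:
  c_2 = (1.515000 + 1.950000)/2 = 1.732500
  f(c_2) = f(1.732500) = 0.001556
  f(a) × f(c) < 0, new interval: [1.515000, 1.732500]
Iteration 3:
  c_3 = (1.515000 + 1.732500)/2 = 1.623750
  f(c_3) = f(1.623750) = -0.363436
  f(a) × f(c) ≥ 0, new interval: [1.623750, 1.732500]
Iteration 4:
  c_4 = (1.623750 + 1.732500)/2 = 1.678125
  f(c_4) = f(1.678125) = -0.183896
  f(a) × f(c) ≥ 0, new interval: [1.678125, 1.732500]
Iteration 5:
  c_5 = (1.678125 + 1.732500)/2 = 1.705313
  f(c_5) = f(1.705313) = -0.091909
  f(a) × f(c) ≥ 0, new interval: [1.705313, 1.732500]
Iteration 6:
  c_6 = (1.705313 + 1.732500)/2 = 1.718906
  f(c_6) = f(1.718906) = -0.045361
  f(a) × f(c) ≥ 0, new interval: [1.718906, 1.732500]

After 6 iteration(s), the approximation is c_6 = 1.718906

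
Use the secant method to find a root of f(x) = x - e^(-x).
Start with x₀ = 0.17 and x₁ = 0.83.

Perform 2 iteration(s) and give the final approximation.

f(x) = x - e^(-x)
x₀ = 0.17, x₁ = 0.83

Secant formula: x_{n+1} = x_n - f(x_n)(x_n - x_{n-1})/(f(x_n) - f(x_{n-1}))

Iteration 1:
  f(0.170000) = -0.673665
  f(0.830000) = 0.393951
  x_2 = 0.830000 - 0.393951×(0.830000 - 0.170000)/(0.393951 - (-0.673665))
       = 0.586460
Iteration 2:
  f(0.830000) = 0.393951
  f(0.586460) = 0.030166
  x_3 = 0.586460 - 0.030166×(0.586460 - 0.830000)/(0.030166 - 0.393951)
       = 0.566264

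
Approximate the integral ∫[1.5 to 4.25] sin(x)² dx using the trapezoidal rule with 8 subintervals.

f(x) = sin(x)²
a = 1.5, b = 4.25, n = 8
h = (b - a)/n = 0.343750

Trapezoidal rule: (h/2)[f(x₀) + 2f(x₁) + 2f(x₂) + ... + f(xₙ)]

x_0 = 1.5000, f(x_0) = 0.994996, coefficient = 1
x_1 = 1.8438, f(x_1) = 0.927328, coefficient = 2
x_2 = 2.1875, f(x_2) = 0.665512, coefficient = 2
x_3 = 2.5312, f(x_3) = 0.328499, coefficient = 2
x_4 = 2.8750, f(x_4) = 0.069404, coefficient = 2
x_5 = 3.2188, f(x_5) = 0.005941, coefficient = 2
x_6 = 3.5625, f(x_6) = 0.166945, coefficient = 2
x_7 = 3.9062, f(x_7) = 0.479265, coefficient = 2
x_8 = 4.2500, f(x_8) = 0.801006, coefficient = 1

I ≈ (0.343750/2) × 7.081791 = 1.217183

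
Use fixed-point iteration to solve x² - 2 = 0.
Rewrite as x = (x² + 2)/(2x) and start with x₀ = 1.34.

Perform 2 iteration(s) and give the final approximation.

Equation: x² - 2 = 0
Fixed-point form: x = (x² + 2)/(2x)
x₀ = 1.34

x_1 = g(1.340000) = 1.416269
x_2 = g(1.416269) = 1.414215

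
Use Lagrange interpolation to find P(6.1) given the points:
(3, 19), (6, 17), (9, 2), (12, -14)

Lagrange interpolation formula:
P(x) = Σ yᵢ × Lᵢ(x)
where Lᵢ(x) = Π_{j≠i} (x - xⱼ)/(xᵢ - xⱼ)

L_0(6.1) = (6.1 - 6)/(3 - 6) × (6.1 - 9)/(3 - 9) × (6.1 - 12)/(3 - 12) = -0.010562
L_1(6.1) = (6.1 - 3)/(6 - 3) × (6.1 - 9)/(6 - 9) × (6.1 - 12)/(6 - 12) = 0.982241
L_2(6.1) = (6.1 - 3)/(9 - 3) × (6.1 - 6)/(9 - 6) × (6.1 - 12)/(9 - 12) = 0.033870
L_3(6.1) = (6.1 - 3)/(12 - 3) × (6.1 - 6)/(12 - 6) × (6.1 - 9)/(12 - 9) = -0.005549

P(6.1) = 19×L_0(6.1) + 17×L_1(6.1) + 2×L_2(6.1) + (-14)×L_3(6.1)
P(6.1) = 16.642852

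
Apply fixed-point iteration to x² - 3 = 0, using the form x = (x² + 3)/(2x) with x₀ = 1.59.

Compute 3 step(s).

Equation: x² - 3 = 0
Fixed-point form: x = (x² + 3)/(2x)
x₀ = 1.59

x_1 = g(1.590000) = 1.738396
x_2 = g(1.738396) = 1.732062
x_3 = g(1.732062) = 1.732051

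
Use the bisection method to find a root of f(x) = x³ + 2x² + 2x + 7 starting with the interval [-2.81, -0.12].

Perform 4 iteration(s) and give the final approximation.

f(x) = x³ + 2x² + 2x + 7
Initial interval: [-2.81, -0.12]

Iteration 1:
  c_1 = (-2.810000 + (-0.120000))/2 = -1.465000
  f(c_1) = f(-1.465000) = 5.218230
  f(a) × f(c) < 0, new interval: [-2.810000, -1.465000]
Iteration 2:
  c_2 = (-2.810000 + (-1.465000))/2 = -2.137500
  f(c_2) = f(-2.137500) = 2.096775
  f(a) × f(c) < 0, new interval: [-2.810000, -2.137500]
Iteration 3:
  c_3 = (-2.810000 + (-2.137500))/2 = -2.473750
  f(c_3) = f(-2.473750) = -0.846584
  f(a) × f(c) ≥ 0, new interval: [-2.473750, -2.137500]
Iteration 4:
  c_4 = (-2.473750 + (-2.137500))/2 = -2.305625
  f(c_4) = f(-2.305625) = 0.764076
  f(a) × f(c) < 0, new interval: [-2.473750, -2.305625]

After 4 iteration(s), the approximation is c_4 = -2.305625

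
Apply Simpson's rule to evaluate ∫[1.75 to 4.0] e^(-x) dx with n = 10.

f(x) = e^(-x)
a = 1.75, b = 4.0, n = 10
h = (b - a)/n = 0.225000

Simpson's rule: (h/3)[f(x₀) + 4f(x₁) + 2f(x₂) + ... + f(xₙ)]

x_0 = 1.7500, f(x_0) = 0.173774, coefficient = 1
x_1 = 1.9750, f(x_1) = 0.138761, coefficient = 4
x_2 = 2.2000, f(x_2) = 0.110803, coefficient = 2
x_3 = 2.4250, f(x_3) = 0.088478, coefficient = 4
x_4 = 2.6500, f(x_4) = 0.070651, coefficient = 2
x_5 = 2.8750, f(x_5) = 0.056416, coefficient = 4
x_6 = 3.1000, f(x_6) = 0.045049, coefficient = 2
x_7 = 3.3250, f(x_7) = 0.035973, coefficient = 4
x_8 = 3.5500, f(x_8) = 0.028725, coefficient = 2
x_9 = 3.7750, f(x_9) = 0.022937, coefficient = 4
x_10 = 4.0000, f(x_10) = 0.018316, coefficient = 1

I ≈ (0.225000/3) × 2.072807 = 0.155461
Exact value: 0.155458
Error: 0.000002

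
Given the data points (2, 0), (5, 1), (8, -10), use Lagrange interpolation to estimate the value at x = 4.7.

Lagrange interpolation formula:
P(x) = Σ yᵢ × Lᵢ(x)
where Lᵢ(x) = Π_{j≠i} (x - xⱼ)/(xᵢ - xⱼ)

L_0(4.7) = (4.7 - 5)/(2 - 5) × (4.7 - 8)/(2 - 8) = 0.055000
L_1(4.7) = (4.7 - 2)/(5 - 2) × (4.7 - 8)/(5 - 8) = 0.990000
L_2(4.7) = (4.7 - 2)/(8 - 2) × (4.7 - 5)/(8 - 5) = -0.045000

P(4.7) = 0×L_0(4.7) + 1×L_1(4.7) + (-10)×L_2(4.7)
P(4.7) = 1.440000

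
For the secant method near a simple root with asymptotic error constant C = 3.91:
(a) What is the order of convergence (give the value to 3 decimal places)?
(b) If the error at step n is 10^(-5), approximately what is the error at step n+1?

(a) Secant method has superlinear convergence with order φ = (1+√5)/2 ≈ 1.618.
    This means |e_{n+1}| ≈ C|e_n|^1.618.

(b) With |e_n| = 10^(-5) and C = 3.91:
    |e_{n+1}| ≈ 3.91 × (10^(-5))^1.618 = 3.91 × 10^(-8.09)

(a) ≈ 1.618 (golden ratio); (b) |e_{n+1}| ≈ 3.177e-08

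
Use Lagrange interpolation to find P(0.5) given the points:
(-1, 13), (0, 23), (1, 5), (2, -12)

Lagrange interpolation formula:
P(x) = Σ yᵢ × Lᵢ(x)
where Lᵢ(x) = Π_{j≠i} (x - xⱼ)/(xᵢ - xⱼ)

L_0(0.5) = (0.5 - 0)/(-1 - 0) × (0.5 - 1)/(-1 - 1) × (0.5 - 2)/(-1 - 2) = -0.062500
L_1(0.5) = (0.5 - (-1))/(0 - (-1)) × (0.5 - 1)/(0 - 1) × (0.5 - 2)/(0 - 2) = 0.562500
L_2(0.5) = (0.5 - (-1))/(1 - (-1)) × (0.5 - 0)/(1 - 0) × (0.5 - 2)/(1 - 2) = 0.562500
L_3(0.5) = (0.5 - (-1))/(2 - (-1)) × (0.5 - 0)/(2 - 0) × (0.5 - 1)/(2 - 1) = -0.062500

P(0.5) = 13×L_0(0.5) + 23×L_1(0.5) + 5×L_2(0.5) + (-12)×L_3(0.5)
P(0.5) = 15.687500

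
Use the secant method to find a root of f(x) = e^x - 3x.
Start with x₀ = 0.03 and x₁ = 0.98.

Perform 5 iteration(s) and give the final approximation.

f(x) = e^x - 3x
x₀ = 0.03, x₁ = 0.98

Secant formula: x_{n+1} = x_n - f(x_n)(x_n - x_{n-1})/(f(x_n) - f(x_{n-1}))

Iteration 1:
  f(0.030000) = 0.940455
  f(0.980000) = -0.275544
  x_2 = 0.980000 - (-0.275544)×(0.980000 - 0.030000)/(-0.275544 - 0.940455)
       = 0.764731
Iteration 2:
  f(0.980000) = -0.275544
  f(0.764731) = -0.145777
  x_3 = 0.764731 - (-0.145777)×(0.764731 - 0.980000)/(-0.145777 - (-0.275544))
       = 0.522904
Iteration 3:
  f(0.764731) = -0.145777
  f(0.522904) = 0.118207
  x_4 = 0.522904 - 0.118207×(0.522904 - 0.764731)/(0.118207 - (-0.145777))
       = 0.631190
Iteration 4:
  f(0.522904) = 0.118207
  f(0.631190) = -0.013724
  x_5 = 0.631190 - (-0.013724)×(0.631190 - 0.522904)/(-0.013724 - 0.118207)
       = 0.619926
Iteration 5:
  f(0.631190) = -0.013724
  f(0.619926) = -0.000987
  x_6 = 0.619926 - (-0.000987)×(0.619926 - 0.631190)/(-0.000987 - (-0.013724))
       = 0.619053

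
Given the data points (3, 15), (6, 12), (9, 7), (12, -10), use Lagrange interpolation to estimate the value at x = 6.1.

Lagrange interpolation formula:
P(x) = Σ yᵢ × Lᵢ(x)
where Lᵢ(x) = Π_{j≠i} (x - xⱼ)/(xᵢ - xⱼ)

L_0(6.1) = (6.1 - 6)/(3 - 6) × (6.1 - 9)/(3 - 9) × (6.1 - 12)/(3 - 12) = -0.010562
L_1(6.1) = (6.1 - 3)/(6 - 3) × (6.1 - 9)/(6 - 9) × (6.1 - 12)/(6 - 12) = 0.982241
L_2(6.1) = (6.1 - 3)/(9 - 3) × (6.1 - 6)/(9 - 6) × (6.1 - 12)/(9 - 12) = 0.033870
L_3(6.1) = (6.1 - 3)/(12 - 3) × (6.1 - 6)/(12 - 6) × (6.1 - 9)/(12 - 9) = -0.005549

P(6.1) = 15×L_0(6.1) + 12×L_1(6.1) + 7×L_2(6.1) + (-10)×L_3(6.1)
P(6.1) = 11.921049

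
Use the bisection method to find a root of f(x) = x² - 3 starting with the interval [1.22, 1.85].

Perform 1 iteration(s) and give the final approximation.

f(x) = x² - 3
Initial interval: [1.22, 1.85]

Iteration 1:
  c_1 = (1.220000 + 1.850000)/2 = 1.535000
  f(c_1) = f(1.535000) = -0.643775
  f(a) × f(c) ≥ 0, new interval: [1.535000, 1.850000]

After 1 iteration(s), the approximation is c_1 = 1.535000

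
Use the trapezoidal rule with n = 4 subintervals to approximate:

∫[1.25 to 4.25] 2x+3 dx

f(x) = 2x+3
a = 1.25, b = 4.25, n = 4
h = (b - a)/n = 0.750000

Trapezoidal rule: (h/2)[f(x₀) + 2f(x₁) + 2f(x₂) + ... + f(xₙ)]

x_0 = 1.2500, f(x_0) = 5.500000, coefficient = 1
x_1 = 2.0000, f(x_1) = 7.000000, coefficient = 2
x_2 = 2.7500, f(x_2) = 8.500000, coefficient = 2
x_3 = 3.5000, f(x_3) = 10.000000, coefficient = 2
x_4 = 4.2500, f(x_4) = 11.500000, coefficient = 1

I ≈ (0.750000/2) × 68.000000 = 25.500000
Exact value: 25.500000
Error: 0.000000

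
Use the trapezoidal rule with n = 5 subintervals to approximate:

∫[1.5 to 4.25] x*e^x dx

f(x) = x*e^x
a = 1.5, b = 4.25, n = 5
h = (b - a)/n = 0.550000

Trapezoidal rule: (h/2)[f(x₀) + 2f(x₁) + 2f(x₂) + ... + f(xₙ)]

x_0 = 1.5000, f(x_0) = 6.722534, coefficient = 1
x_1 = 2.0500, f(x_1) = 15.924197, coefficient = 2
x_2 = 2.6000, f(x_2) = 35.005719, coefficient = 2
x_3 = 3.1500, f(x_3) = 73.508603, coefficient = 2
x_4 = 3.7000, f(x_4) = 149.655026, coefficient = 2
x_5 = 4.2500, f(x_5) = 297.948002, coefficient = 1

I ≈ (0.550000/2) × 852.857628 = 234.535848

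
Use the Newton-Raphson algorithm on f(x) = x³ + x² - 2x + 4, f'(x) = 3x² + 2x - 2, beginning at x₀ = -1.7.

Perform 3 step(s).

f(x) = x³ + x² - 2x + 4
f'(x) = 3x² + 2x - 2
x₀ = -1.7

Newton-Raphson formula: x_{n+1} = x_n - f(x_n)/f'(x_n)

Iteration 1:
  f(-1.700000) = 5.377000
  f'(-1.700000) = 3.270000
  x_1 = -1.700000 - 5.377000/3.270000 = -3.344343
Iteration 2:
  f(-3.344343) = -15.531911
  f'(-3.344343) = 24.865195
  x_2 = -3.344343 - (-15.531911)/24.865195 = -2.719698
Iteration 3:
  f(-2.719698) = -3.280791
  f'(-2.719698) = 14.750874
  x_3 = -2.719698 - (-3.280791)/14.750874 = -2.497285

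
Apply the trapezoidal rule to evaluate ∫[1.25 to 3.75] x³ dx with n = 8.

f(x) = x³
a = 1.25, b = 3.75, n = 8
h = (b - a)/n = 0.312500

Trapezoidal rule: (h/2)[f(x₀) + 2f(x₁) + 2f(x₂) + ... + f(xₙ)]

x_0 = 1.2500, f(x_0) = 1.953125, coefficient = 1
x_1 = 1.5625, f(x_1) = 3.814697, coefficient = 2
x_2 = 1.8750, f(x_2) = 6.591797, coefficient = 2
x_3 = 2.1875, f(x_3) = 10.467529, coefficient = 2
x_4 = 2.5000, f(x_4) = 15.625000, coefficient = 2
x_5 = 2.8125, f(x_5) = 22.247314, coefficient = 2
x_6 = 3.1250, f(x_6) = 30.517578, coefficient = 2
x_7 = 3.4375, f(x_7) = 40.618896, coefficient = 2
x_8 = 3.7500, f(x_8) = 52.734375, coefficient = 1

I ≈ (0.312500/2) × 314.453125 = 49.133301
Exact value: 48.828125
Error: 0.305176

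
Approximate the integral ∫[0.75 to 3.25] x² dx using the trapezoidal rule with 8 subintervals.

f(x) = x²
a = 0.75, b = 3.25, n = 8
h = (b - a)/n = 0.312500

Trapezoidal rule: (h/2)[f(x₀) + 2f(x₁) + 2f(x₂) + ... + f(xₙ)]

x_0 = 0.7500, f(x_0) = 0.562500, coefficient = 1
x_1 = 1.0625, f(x_1) = 1.128906, coefficient = 2
x_2 = 1.3750, f(x_2) = 1.890625, coefficient = 2
x_3 = 1.6875, f(x_3) = 2.847656, coefficient = 2
x_4 = 2.0000, f(x_4) = 4.000000, coefficient = 2
x_5 = 2.3125, f(x_5) = 5.347656, coefficient = 2
x_6 = 2.6250, f(x_6) = 6.890625, coefficient = 2
x_7 = 2.9375, f(x_7) = 8.628906, coefficient = 2
x_8 = 3.2500, f(x_8) = 10.562500, coefficient = 1

I ≈ (0.312500/2) × 72.593750 = 11.342773
Exact value: 11.302083
Error: 0.040690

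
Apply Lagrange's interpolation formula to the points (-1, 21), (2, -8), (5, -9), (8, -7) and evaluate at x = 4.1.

Lagrange interpolation formula:
P(x) = Σ yᵢ × Lᵢ(x)
where Lᵢ(x) = Π_{j≠i} (x - xⱼ)/(xᵢ - xⱼ)

L_0(4.1) = (4.1 - 2)/(-1 - 2) × (4.1 - 5)/(-1 - 5) × (4.1 - 8)/(-1 - 8) = -0.045500
L_1(4.1) = (4.1 - (-1))/(2 - (-1)) × (4.1 - 5)/(2 - 5) × (4.1 - 8)/(2 - 8) = 0.331500
L_2(4.1) = (4.1 - (-1))/(5 - (-1)) × (4.1 - 2)/(5 - 2) × (4.1 - 8)/(5 - 8) = 0.773500
L_3(4.1) = (4.1 - (-1))/(8 - (-1)) × (4.1 - 2)/(8 - 2) × (4.1 - 5)/(8 - 5) = -0.059500

P(4.1) = 21×L_0(4.1) + (-8)×L_1(4.1) + (-9)×L_2(4.1) + (-7)×L_3(4.1)
P(4.1) = -10.152500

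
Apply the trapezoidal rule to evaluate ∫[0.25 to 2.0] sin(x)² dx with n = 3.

f(x) = sin(x)²
a = 0.25, b = 2.0, n = 3
h = (b - a)/n = 0.583333

Trapezoidal rule: (h/2)[f(x₀) + 2f(x₁) + 2f(x₂) + ... + f(xₙ)]

x_0 = 0.2500, f(x_0) = 0.061209, coefficient = 1
x_1 = 0.8333, f(x_1) = 0.547862, coefficient = 2
x_2 = 1.4167, f(x_2) = 0.976432, coefficient = 2
x_3 = 2.0000, f(x_3) = 0.826822, coefficient = 1

I ≈ (0.583333/2) × 3.936617 = 1.148180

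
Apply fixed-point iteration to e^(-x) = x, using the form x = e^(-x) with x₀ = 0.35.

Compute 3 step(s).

Equation: e^(-x) = x
Fixed-point form: x = e^(-x)
x₀ = 0.35

x_1 = g(0.350000) = 0.704688
x_2 = g(0.704688) = 0.494263
x_3 = g(0.494263) = 0.610020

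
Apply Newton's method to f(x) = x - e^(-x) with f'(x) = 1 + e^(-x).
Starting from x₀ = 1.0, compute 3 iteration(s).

f(x) = x - e^(-x)
f'(x) = 1 + e^(-x)
x₀ = 1.0

Newton-Raphson formula: x_{n+1} = x_n - f(x_n)/f'(x_n)

Iteration 1:
  f(1.000000) = 0.632121
  f'(1.000000) = 1.367879
  x_1 = 1.000000 - 0.632121/1.367879 = 0.537883
Iteration 2:
  f(0.537883) = -0.046100
  f'(0.537883) = 1.583983
  x_2 = 0.537883 - (-0.046100)/1.583983 = 0.566987
Iteration 3:
  f(0.566987) = -0.000245
  f'(0.566987) = 1.567232
  x_3 = 0.566987 - (-0.000245)/1.567232 = 0.567143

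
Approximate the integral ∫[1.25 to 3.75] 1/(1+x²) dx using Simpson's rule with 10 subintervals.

f(x) = 1/(1+x²)
a = 1.25, b = 3.75, n = 10
h = (b - a)/n = 0.250000

Simpson's rule: (h/3)[f(x₀) + 4f(x₁) + 2f(x₂) + ... + f(xₙ)]

x_0 = 1.2500, f(x_0) = 0.390244, coefficient = 1
x_1 = 1.5000, f(x_1) = 0.307692, coefficient = 4
x_2 = 1.7500, f(x_2) = 0.246154, coefficient = 2
x_3 = 2.0000, f(x_3) = 0.200000, coefficient = 4
x_4 = 2.2500, f(x_4) = 0.164948, coefficient = 2
x_5 = 2.5000, f(x_5) = 0.137931, coefficient = 4
x_6 = 2.7500, f(x_6) = 0.116788, coefficient = 2
x_7 = 3.0000, f(x_7) = 0.100000, coefficient = 4
x_8 = 3.2500, f(x_8) = 0.086486, coefficient = 2
x_9 = 3.5000, f(x_9) = 0.075472, coefficient = 4
x_10 = 3.7500, f(x_10) = 0.066390, coefficient = 1

I ≈ (0.250000/3) × 4.969768 = 0.414147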